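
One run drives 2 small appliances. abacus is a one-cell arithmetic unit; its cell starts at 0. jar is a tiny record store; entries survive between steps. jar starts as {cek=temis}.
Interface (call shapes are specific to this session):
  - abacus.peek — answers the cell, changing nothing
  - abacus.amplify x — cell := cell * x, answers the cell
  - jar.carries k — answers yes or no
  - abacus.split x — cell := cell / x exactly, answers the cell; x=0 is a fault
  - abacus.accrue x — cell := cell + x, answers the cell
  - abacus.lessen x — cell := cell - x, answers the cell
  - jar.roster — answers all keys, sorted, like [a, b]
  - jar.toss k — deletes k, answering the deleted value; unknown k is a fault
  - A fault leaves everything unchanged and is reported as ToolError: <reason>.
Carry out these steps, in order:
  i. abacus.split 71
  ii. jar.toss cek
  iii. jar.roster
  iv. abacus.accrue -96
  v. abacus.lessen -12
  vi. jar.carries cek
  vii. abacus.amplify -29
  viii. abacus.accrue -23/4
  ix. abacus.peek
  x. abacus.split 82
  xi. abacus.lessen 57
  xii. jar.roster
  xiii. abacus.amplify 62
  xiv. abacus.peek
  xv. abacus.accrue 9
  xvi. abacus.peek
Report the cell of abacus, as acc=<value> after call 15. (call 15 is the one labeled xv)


Answer: acc=-276749/164

Derivation:
> abacus.split 71
  0
> jar.toss cek
  temis
> jar.roster
  []
> abacus.accrue -96
  -96
> abacus.lessen -12
  -84
> jar.carries cek
  no
> abacus.amplify -29
  2436
> abacus.accrue -23/4
  9721/4
> abacus.peek
  9721/4
> abacus.split 82
  9721/328
> abacus.lessen 57
  -8975/328
> jar.roster
  []
> abacus.amplify 62
  -278225/164
> abacus.peek
  -278225/164
> abacus.accrue 9
  -276749/164
> abacus.peek
  -276749/164


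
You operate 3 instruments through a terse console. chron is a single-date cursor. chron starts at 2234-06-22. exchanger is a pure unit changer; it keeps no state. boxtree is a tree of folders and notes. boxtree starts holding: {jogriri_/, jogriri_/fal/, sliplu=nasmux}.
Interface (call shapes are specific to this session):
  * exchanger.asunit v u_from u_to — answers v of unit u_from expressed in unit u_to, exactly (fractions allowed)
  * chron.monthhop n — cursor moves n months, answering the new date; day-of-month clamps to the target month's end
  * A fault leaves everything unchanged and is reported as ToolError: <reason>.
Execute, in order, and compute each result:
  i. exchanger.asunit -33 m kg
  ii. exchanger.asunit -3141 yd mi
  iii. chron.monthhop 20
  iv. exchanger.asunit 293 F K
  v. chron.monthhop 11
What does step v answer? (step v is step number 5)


Answer: 2237-01-22

Derivation:
>> exchanger.asunit(-33, m, kg)
<< ToolError: incompatible units
>> exchanger.asunit(-3141, yd, mi)
<< -3141/1760
>> chron.monthhop(20)
<< 2236-02-22
>> exchanger.asunit(293, F, K)
<< 8363/20
>> chron.monthhop(11)
<< 2237-01-22


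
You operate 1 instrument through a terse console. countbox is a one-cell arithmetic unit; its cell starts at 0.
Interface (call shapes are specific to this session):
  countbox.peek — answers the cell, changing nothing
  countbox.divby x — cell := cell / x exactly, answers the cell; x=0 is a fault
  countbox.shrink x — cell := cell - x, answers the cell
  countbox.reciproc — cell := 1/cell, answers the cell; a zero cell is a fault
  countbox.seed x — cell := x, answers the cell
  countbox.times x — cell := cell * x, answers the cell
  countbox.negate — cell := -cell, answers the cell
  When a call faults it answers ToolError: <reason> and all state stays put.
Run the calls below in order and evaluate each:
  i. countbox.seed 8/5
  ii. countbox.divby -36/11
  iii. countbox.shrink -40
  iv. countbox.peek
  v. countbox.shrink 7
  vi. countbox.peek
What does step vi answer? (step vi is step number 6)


[in] countbox.seed x=8/5
  8/5
[in] countbox.divby x=-36/11
  -22/45
[in] countbox.shrink x=-40
  1778/45
[in] countbox.peek
  1778/45
[in] countbox.shrink x=7
  1463/45
[in] countbox.peek
  1463/45

Answer: 1463/45


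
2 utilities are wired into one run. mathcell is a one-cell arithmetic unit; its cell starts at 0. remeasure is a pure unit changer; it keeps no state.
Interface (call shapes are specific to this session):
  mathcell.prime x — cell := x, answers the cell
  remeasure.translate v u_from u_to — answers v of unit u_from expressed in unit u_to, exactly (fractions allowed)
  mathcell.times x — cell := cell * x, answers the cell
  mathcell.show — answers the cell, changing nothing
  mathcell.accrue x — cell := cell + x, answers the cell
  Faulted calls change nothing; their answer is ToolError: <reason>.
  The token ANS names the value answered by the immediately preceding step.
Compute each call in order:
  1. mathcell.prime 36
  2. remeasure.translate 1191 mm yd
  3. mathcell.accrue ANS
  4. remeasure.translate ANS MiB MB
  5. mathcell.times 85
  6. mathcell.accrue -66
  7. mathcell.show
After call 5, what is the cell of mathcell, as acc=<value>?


% prime x=36
  36
% translate v=1191 u_from=mm u_to=yd
  1985/1524
% accrue x=ANS
  56849/1524
% translate v=ANS u_from=MiB u_to=MB
  232853504/5953125
% times x=85
  4832165/1524
% accrue x=-66
  4731581/1524
% show
  4731581/1524

Answer: acc=4832165/1524


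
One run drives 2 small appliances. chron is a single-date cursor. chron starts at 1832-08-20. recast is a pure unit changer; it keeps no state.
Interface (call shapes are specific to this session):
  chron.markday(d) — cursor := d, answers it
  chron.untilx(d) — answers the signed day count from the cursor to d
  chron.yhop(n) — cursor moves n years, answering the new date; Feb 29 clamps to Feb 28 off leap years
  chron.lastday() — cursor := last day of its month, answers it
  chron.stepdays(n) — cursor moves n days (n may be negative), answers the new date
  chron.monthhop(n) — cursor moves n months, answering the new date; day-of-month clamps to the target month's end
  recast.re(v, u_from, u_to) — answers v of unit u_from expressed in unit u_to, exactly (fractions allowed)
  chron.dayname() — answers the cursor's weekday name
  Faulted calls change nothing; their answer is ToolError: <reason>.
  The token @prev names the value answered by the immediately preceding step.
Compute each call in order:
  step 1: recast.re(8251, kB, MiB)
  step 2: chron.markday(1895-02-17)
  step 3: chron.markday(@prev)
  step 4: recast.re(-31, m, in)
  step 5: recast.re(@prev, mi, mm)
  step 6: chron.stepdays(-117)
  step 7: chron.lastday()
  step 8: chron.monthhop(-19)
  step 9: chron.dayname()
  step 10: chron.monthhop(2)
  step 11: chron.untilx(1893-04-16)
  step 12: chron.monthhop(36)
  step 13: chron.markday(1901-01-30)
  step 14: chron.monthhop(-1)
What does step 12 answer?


Step: recast.re[v='8251'; u_from='kB'; u_to='MiB']
Result: 1031375/131072
Step: chron.markday[d='1895-02-17']
Result: 1895-02-17
Step: chron.markday[d='@prev']
Result: 1895-02-17
Step: recast.re[v='-31'; u_from='m'; u_to='in']
Result: -155000/127
Step: recast.re[v='@prev'; u_from='mi'; u_to='mm']
Result: -1964160000
Step: chron.stepdays[n='-117']
Result: 1894-10-23
Step: chron.lastday[]
Result: 1894-10-31
Step: chron.monthhop[n='-19']
Result: 1893-03-31
Step: chron.dayname[]
Result: Friday
Step: chron.monthhop[n='2']
Result: 1893-05-31
Step: chron.untilx[d='1893-04-16']
Result: -45
Step: chron.monthhop[n='36']
Result: 1896-05-31
Step: chron.markday[d='1901-01-30']
Result: 1901-01-30
Step: chron.monthhop[n='-1']
Result: 1900-12-30

Answer: 1896-05-31


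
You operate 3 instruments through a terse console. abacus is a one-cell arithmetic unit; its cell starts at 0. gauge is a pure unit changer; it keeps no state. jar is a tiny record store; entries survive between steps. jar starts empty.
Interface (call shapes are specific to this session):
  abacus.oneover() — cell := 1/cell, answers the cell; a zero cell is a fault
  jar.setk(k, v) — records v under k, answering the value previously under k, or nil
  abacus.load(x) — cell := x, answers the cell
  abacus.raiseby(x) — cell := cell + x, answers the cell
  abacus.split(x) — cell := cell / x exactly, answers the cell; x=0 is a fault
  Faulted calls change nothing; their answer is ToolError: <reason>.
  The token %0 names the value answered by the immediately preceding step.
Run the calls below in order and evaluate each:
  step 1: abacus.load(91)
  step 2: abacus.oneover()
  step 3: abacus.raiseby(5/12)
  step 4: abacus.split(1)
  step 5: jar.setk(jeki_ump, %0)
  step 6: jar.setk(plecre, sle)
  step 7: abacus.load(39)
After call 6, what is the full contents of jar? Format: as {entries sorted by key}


-- 1. abacus.load(91) : 91
-- 2. abacus.oneover() : 1/91
-- 3. abacus.raiseby(5/12) : 467/1092
-- 4. abacus.split(1) : 467/1092
-- 5. jar.setk(jeki_ump, %0) : nil
-- 6. jar.setk(plecre, sle) : nil
-- 7. abacus.load(39) : 39

Answer: {jeki_ump=467/1092, plecre=sle}


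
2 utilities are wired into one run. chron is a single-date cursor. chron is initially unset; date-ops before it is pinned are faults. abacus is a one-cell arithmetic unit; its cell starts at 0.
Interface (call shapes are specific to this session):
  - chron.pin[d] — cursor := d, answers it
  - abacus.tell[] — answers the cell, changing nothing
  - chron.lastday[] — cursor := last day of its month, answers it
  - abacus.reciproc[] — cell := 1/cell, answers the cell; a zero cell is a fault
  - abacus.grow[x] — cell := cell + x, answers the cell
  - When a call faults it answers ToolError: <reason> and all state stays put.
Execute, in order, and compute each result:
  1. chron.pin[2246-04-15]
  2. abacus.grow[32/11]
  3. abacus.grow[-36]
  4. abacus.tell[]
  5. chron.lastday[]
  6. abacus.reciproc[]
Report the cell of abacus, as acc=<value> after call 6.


Invoking chron.pin on d=2246-04-15, and get 2246-04-15.
I run abacus.grow on x=32/11, giving 32/11.
Calling abacus.grow on x=-36, giving -364/11.
Now I run abacus.tell(), which returns -364/11.
I run chron.lastday(), and get 2246-04-30.
Calling abacus.reciproc, and see -11/364.

Answer: acc=-11/364


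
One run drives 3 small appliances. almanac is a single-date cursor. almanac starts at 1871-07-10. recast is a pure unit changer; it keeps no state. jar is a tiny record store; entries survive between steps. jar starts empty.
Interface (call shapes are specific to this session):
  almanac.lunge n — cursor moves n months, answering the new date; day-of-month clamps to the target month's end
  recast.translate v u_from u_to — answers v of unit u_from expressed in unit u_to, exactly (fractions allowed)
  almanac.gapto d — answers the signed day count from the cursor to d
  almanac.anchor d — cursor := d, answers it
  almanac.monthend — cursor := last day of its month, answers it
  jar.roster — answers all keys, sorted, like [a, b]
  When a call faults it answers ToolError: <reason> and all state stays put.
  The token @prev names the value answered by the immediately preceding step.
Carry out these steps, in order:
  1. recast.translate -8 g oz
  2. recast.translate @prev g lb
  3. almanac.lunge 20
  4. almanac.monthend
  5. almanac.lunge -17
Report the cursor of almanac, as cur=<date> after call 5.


Answer: cur=1871-10-31

Derivation:
;; 1. translate(v='-8', u_from='g', u_to='oz') => -12800000/45359237
;; 2. translate(v='@prev', u_from='g', u_to='lb') => -1280000000000/2057460381222169
;; 3. lunge(n='20') => 1873-03-10
;; 4. monthend() => 1873-03-31
;; 5. lunge(n='-17') => 1871-10-31


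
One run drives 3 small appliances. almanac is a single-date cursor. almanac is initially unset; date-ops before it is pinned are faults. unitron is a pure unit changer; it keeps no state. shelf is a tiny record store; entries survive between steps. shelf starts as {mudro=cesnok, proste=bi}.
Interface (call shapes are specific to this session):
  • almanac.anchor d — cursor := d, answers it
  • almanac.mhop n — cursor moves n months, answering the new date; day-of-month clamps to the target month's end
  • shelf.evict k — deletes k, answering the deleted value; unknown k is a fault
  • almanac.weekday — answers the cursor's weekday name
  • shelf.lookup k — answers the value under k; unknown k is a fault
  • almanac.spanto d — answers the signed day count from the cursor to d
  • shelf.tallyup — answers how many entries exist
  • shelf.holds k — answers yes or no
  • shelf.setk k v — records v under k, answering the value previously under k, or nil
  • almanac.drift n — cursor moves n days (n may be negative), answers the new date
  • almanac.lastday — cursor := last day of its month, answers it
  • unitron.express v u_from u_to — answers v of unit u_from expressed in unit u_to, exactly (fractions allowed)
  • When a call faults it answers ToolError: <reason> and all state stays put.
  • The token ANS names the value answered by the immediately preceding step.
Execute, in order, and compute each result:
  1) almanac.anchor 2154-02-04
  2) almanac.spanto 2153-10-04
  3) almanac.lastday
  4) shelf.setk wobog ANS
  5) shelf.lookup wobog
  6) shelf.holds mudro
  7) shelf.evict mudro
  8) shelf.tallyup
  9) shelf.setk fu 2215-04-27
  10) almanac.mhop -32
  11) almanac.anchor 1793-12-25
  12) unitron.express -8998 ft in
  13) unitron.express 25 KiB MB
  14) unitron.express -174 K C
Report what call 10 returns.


·→ almanac.anchor(d='2154-02-04')
·← 2154-02-04
·→ almanac.spanto(d='2153-10-04')
·← -123
·→ almanac.lastday()
·← 2154-02-28
·→ shelf.setk(k='wobog', v='ANS')
·← nil
·→ shelf.lookup(k='wobog')
·← 2154-02-28
·→ shelf.holds(k='mudro')
·← yes
·→ shelf.evict(k='mudro')
·← cesnok
·→ shelf.tallyup()
·← 2
·→ shelf.setk(k='fu', v='2215-04-27')
·← nil
·→ almanac.mhop(n='-32')
·← 2151-06-28
·→ almanac.anchor(d='1793-12-25')
·← 1793-12-25
·→ unitron.express(v='-8998', u_from='ft', u_to='in')
·← -107976
·→ unitron.express(v='25', u_from='KiB', u_to='MB')
·← 16/625
·→ unitron.express(v='-174', u_from='K', u_to='C')
·← -8943/20

Answer: 2151-06-28


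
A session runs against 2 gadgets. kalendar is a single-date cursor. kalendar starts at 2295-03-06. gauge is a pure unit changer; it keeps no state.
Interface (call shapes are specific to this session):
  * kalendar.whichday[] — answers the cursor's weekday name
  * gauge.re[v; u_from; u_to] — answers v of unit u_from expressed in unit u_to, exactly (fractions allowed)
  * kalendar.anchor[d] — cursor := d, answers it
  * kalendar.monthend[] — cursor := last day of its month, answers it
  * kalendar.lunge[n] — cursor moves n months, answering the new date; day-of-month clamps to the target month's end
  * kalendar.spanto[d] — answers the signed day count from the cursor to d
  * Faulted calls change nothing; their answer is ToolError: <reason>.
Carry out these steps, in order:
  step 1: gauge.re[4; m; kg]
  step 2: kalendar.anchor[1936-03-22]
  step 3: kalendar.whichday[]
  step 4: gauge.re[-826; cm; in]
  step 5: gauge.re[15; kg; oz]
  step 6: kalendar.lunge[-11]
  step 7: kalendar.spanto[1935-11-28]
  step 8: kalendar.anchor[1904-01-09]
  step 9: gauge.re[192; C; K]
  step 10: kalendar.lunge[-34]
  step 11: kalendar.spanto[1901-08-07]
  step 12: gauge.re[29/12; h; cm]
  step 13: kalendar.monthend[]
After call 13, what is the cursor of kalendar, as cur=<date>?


Answer: cur=1901-03-31

Derivation:
% 1. re(v='4', u_from='m', u_to='kg') == ToolError: incompatible units
% 2. anchor(d='1936-03-22') == 1936-03-22
% 3. whichday() == Sunday
% 4. re(v='-826', u_from='cm', u_to='in') == -41300/127
% 5. re(v='15', u_from='kg', u_to='oz') == 24000000000/45359237
% 6. lunge(n='-11') == 1935-04-22
% 7. spanto(d='1935-11-28') == 220
% 8. anchor(d='1904-01-09') == 1904-01-09
% 9. re(v='192', u_from='C', u_to='K') == 9303/20
% 10. lunge(n='-34') == 1901-03-09
% 11. spanto(d='1901-08-07') == 151
% 12. re(v='29/12', u_from='h', u_to='cm') == ToolError: incompatible units
% 13. monthend() == 1901-03-31


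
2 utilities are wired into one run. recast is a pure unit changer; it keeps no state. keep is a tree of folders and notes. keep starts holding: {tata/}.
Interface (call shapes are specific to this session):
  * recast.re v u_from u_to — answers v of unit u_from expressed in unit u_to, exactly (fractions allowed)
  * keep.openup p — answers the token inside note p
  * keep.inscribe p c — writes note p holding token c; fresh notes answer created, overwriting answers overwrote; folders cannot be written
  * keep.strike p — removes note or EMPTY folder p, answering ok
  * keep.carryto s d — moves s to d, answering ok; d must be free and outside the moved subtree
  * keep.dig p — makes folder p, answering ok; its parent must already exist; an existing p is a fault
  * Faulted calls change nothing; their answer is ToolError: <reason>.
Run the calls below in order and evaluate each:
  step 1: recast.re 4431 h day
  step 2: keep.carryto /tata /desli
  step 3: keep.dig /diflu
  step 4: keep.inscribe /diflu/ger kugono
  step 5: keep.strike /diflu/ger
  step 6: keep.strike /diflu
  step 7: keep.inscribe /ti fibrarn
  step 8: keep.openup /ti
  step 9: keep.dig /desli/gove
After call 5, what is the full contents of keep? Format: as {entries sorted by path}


Answer: {desli/, diflu/}

Derivation:
;; 1. recast.re(4431, h, day) -> 1477/8
;; 2. keep.carryto(/tata, /desli) -> ok
;; 3. keep.dig(/diflu) -> ok
;; 4. keep.inscribe(/diflu/ger, kugono) -> created
;; 5. keep.strike(/diflu/ger) -> ok
;; 6. keep.strike(/diflu) -> ok
;; 7. keep.inscribe(/ti, fibrarn) -> created
;; 8. keep.openup(/ti) -> fibrarn
;; 9. keep.dig(/desli/gove) -> ok


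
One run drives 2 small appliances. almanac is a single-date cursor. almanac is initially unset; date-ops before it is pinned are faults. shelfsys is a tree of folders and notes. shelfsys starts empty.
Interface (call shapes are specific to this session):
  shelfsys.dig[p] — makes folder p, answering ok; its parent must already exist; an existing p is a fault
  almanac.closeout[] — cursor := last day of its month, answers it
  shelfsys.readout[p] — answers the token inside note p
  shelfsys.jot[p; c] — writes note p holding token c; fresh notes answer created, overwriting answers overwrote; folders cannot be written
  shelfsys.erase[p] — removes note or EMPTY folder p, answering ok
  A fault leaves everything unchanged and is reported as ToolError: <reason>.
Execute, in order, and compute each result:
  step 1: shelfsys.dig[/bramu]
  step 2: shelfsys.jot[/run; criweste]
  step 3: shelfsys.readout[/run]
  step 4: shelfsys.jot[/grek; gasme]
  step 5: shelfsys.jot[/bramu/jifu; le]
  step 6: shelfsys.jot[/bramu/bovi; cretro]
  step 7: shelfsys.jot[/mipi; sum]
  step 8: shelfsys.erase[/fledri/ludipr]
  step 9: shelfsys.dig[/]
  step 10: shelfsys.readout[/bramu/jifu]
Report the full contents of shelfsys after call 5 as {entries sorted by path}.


Answer: {bramu/, bramu/jifu=le, grek=gasme, run=criweste}

Derivation:
-> dig(p=/bramu)
<- ok
-> jot(p=/run, c=criweste)
<- created
-> readout(p=/run)
<- criweste
-> jot(p=/grek, c=gasme)
<- created
-> jot(p=/bramu/jifu, c=le)
<- created
-> jot(p=/bramu/bovi, c=cretro)
<- created
-> jot(p=/mipi, c=sum)
<- created
-> erase(p=/fledri/ludipr)
<- ToolError: not found
-> dig(p=/)
<- ToolError: exists
-> readout(p=/bramu/jifu)
<- le


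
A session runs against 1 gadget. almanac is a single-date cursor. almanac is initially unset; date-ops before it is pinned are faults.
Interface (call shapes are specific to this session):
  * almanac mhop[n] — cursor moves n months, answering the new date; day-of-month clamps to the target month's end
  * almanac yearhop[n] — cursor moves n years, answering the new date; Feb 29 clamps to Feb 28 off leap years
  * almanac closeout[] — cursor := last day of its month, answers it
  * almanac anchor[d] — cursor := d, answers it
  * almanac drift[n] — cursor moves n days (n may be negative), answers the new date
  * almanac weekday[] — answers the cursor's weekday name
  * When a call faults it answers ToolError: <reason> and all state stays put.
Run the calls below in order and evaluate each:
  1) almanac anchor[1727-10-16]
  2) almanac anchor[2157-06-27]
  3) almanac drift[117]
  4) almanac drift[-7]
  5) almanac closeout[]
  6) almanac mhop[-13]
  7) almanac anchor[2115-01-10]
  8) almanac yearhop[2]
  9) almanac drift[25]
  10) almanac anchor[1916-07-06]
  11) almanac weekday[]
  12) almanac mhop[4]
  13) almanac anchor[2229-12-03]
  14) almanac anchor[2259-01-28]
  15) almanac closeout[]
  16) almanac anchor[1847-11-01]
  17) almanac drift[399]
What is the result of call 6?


# almanac anchor(d='1727-10-16') -> 1727-10-16
# almanac anchor(d='2157-06-27') -> 2157-06-27
# almanac drift(n='117') -> 2157-10-22
# almanac drift(n='-7') -> 2157-10-15
# almanac closeout() -> 2157-10-31
# almanac mhop(n='-13') -> 2156-09-30
# almanac anchor(d='2115-01-10') -> 2115-01-10
# almanac yearhop(n='2') -> 2117-01-10
# almanac drift(n='25') -> 2117-02-04
# almanac anchor(d='1916-07-06') -> 1916-07-06
# almanac weekday() -> Thursday
# almanac mhop(n='4') -> 1916-11-06
# almanac anchor(d='2229-12-03') -> 2229-12-03
# almanac anchor(d='2259-01-28') -> 2259-01-28
# almanac closeout() -> 2259-01-31
# almanac anchor(d='1847-11-01') -> 1847-11-01
# almanac drift(n='399') -> 1848-12-04

Answer: 2156-09-30


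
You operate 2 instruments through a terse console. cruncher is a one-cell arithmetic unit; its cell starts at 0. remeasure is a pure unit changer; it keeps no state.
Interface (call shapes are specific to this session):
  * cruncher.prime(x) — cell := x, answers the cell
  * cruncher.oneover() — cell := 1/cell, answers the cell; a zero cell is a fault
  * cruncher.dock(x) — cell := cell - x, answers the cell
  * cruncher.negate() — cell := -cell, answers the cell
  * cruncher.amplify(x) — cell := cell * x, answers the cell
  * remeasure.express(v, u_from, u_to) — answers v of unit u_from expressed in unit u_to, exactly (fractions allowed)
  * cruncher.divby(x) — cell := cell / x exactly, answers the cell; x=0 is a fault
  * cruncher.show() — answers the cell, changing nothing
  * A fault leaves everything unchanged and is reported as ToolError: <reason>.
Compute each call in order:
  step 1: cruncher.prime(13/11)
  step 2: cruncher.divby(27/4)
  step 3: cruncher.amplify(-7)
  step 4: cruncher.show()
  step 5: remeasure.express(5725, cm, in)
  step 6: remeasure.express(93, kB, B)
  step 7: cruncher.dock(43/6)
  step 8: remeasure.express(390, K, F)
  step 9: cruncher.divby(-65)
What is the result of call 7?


Answer: -4985/594

Derivation:
Calling cruncher.prime(x='13/11'), — result: 13/11.
Invoking cruncher.divby(x='27/4'), which returns 52/297.
I try cruncher.amplify(x='-7'), giving -364/297.
I call cruncher.show, yielding -364/297.
Now I run remeasure.express(v='5725', u_from='cm', u_to='in'), — result: 286250/127.
Then remeasure.express(v='93', u_from='kB', u_to='B'), — result: 93000.
I use cruncher.dock(x='43/6'), and get -4985/594.
I run remeasure.express(v='390', u_from='K', u_to='F'), and get 24233/100.
Invoking cruncher.divby(x='-65'), and observe 997/7722.


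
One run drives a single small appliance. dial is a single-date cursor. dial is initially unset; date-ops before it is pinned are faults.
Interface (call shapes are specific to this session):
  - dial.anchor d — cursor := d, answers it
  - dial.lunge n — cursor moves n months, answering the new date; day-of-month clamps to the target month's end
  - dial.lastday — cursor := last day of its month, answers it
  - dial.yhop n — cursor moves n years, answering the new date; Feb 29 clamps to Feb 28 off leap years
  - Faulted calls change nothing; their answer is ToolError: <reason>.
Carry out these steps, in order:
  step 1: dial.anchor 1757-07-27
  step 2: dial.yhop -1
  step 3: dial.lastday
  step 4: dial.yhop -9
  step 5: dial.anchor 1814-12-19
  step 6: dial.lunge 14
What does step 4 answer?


~$ anchor d: 1757-07-27
= 1757-07-27
~$ yhop n: -1
= 1756-07-27
~$ lastday
= 1756-07-31
~$ yhop n: -9
= 1747-07-31
~$ anchor d: 1814-12-19
= 1814-12-19
~$ lunge n: 14
= 1816-02-19

Answer: 1747-07-31


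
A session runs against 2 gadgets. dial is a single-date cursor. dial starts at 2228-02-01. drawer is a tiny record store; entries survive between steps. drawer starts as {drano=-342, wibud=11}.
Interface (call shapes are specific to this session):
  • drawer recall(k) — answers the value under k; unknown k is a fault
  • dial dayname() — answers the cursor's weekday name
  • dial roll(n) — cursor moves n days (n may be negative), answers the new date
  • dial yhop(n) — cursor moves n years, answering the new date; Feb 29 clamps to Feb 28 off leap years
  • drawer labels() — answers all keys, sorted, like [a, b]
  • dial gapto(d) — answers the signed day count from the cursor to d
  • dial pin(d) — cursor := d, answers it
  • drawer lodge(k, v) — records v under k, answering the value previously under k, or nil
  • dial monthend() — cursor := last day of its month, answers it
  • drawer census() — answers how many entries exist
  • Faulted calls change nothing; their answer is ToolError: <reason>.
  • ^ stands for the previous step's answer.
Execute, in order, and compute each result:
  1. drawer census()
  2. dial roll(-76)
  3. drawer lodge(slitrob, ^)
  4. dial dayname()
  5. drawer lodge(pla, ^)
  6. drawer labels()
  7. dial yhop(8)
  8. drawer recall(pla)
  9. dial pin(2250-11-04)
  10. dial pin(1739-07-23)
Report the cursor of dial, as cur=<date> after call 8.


Next I call drawer census(), and see 2.
I try dial roll using n='-76', giving 2227-11-17.
I invoke drawer lodge using k='slitrob', v='^', → nil.
I run dial dayname(), — result: Saturday.
Next I call drawer lodge using k='pla', v='^': nil.
Then drawer labels, and get [drano, pla, slitrob, wibud].
Using dial yhop using n='8', — result: 2235-11-17.
I run drawer recall using k='pla', yielding Saturday.
I invoke dial pin using d='2250-11-04', and see 2250-11-04.
Next I call dial pin using d='1739-07-23', and observe 1739-07-23.

Answer: cur=2235-11-17


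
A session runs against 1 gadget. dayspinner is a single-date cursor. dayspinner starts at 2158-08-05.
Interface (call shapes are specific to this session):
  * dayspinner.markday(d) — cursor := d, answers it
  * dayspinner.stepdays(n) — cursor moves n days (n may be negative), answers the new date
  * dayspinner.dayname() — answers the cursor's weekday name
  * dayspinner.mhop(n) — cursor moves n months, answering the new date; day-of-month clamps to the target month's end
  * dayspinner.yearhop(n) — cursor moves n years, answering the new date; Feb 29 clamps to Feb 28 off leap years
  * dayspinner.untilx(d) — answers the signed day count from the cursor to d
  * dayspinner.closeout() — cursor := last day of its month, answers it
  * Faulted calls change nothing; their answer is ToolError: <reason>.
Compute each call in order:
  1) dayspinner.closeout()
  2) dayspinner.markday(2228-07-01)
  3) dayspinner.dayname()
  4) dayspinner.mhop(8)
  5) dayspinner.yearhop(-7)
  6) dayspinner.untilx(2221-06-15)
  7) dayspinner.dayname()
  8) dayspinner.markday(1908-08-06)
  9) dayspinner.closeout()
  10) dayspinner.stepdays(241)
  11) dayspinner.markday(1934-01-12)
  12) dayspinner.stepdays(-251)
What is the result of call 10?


Answer: 1909-04-29

Derivation:
Next I call dayspinner.closeout(), giving 2158-08-31.
Using dayspinner.markday on d='2228-07-01', — result: 2228-07-01.
Now I run dayspinner.dayname(), — result: Tuesday.
I use dayspinner.mhop on n='8', yielding 2229-03-01.
Now I run dayspinner.yearhop on n='-7', and observe 2222-03-01.
Invoking dayspinner.untilx on d='2221-06-15', → -259.
I invoke dayspinner.dayname: Friday.
I try dayspinner.markday on d='1908-08-06', → 1908-08-06.
Then dayspinner.closeout, which returns 1908-08-31.
Calling dayspinner.stepdays on n='241': 1909-04-29.
Using dayspinner.markday on d='1934-01-12', and observe 1934-01-12.
I try dayspinner.stepdays on n='-251', yielding 1933-05-06.


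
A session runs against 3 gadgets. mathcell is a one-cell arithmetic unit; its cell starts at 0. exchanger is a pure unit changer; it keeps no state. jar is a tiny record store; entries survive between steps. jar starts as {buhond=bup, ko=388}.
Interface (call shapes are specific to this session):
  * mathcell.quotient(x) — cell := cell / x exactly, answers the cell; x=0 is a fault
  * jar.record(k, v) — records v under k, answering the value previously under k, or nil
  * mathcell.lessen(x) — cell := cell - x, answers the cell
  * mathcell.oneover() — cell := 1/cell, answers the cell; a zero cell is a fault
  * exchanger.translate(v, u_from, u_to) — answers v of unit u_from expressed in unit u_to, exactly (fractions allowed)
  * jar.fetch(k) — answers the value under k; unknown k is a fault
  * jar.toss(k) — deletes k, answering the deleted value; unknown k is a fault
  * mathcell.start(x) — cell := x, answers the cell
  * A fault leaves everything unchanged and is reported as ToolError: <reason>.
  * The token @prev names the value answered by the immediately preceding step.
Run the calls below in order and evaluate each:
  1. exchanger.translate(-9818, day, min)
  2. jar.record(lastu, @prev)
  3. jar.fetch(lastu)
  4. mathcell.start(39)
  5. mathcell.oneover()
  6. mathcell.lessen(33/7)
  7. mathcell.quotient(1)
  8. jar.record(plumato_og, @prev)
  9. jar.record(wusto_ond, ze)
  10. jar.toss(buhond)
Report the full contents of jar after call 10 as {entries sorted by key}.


Step: exchanger.translate[v: -9818; u_from: day; u_to: min]
Result: -14137920
Step: jar.record[k: lastu; v: @prev]
Result: nil
Step: jar.fetch[k: lastu]
Result: -14137920
Step: mathcell.start[x: 39]
Result: 39
Step: mathcell.oneover[]
Result: 1/39
Step: mathcell.lessen[x: 33/7]
Result: -1280/273
Step: mathcell.quotient[x: 1]
Result: -1280/273
Step: jar.record[k: plumato_og; v: @prev]
Result: nil
Step: jar.record[k: wusto_ond; v: ze]
Result: nil
Step: jar.toss[k: buhond]
Result: bup

Answer: {ko=388, lastu=-14137920, plumato_og=-1280/273, wusto_ond=ze}


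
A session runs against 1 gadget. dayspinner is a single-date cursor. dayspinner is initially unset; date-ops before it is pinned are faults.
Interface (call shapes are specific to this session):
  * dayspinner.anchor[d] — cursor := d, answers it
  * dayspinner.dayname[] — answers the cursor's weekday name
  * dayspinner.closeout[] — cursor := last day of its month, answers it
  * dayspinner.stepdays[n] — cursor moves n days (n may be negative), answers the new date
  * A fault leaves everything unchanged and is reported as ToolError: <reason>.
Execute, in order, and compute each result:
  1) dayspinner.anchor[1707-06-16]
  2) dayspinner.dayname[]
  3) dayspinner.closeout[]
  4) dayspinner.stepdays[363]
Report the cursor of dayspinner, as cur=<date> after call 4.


Answer: cur=1708-06-27

Derivation:
>>> anchor d=1707-06-16
  1707-06-16
>>> dayname
  Thursday
>>> closeout
  1707-06-30
>>> stepdays n=363
  1708-06-27


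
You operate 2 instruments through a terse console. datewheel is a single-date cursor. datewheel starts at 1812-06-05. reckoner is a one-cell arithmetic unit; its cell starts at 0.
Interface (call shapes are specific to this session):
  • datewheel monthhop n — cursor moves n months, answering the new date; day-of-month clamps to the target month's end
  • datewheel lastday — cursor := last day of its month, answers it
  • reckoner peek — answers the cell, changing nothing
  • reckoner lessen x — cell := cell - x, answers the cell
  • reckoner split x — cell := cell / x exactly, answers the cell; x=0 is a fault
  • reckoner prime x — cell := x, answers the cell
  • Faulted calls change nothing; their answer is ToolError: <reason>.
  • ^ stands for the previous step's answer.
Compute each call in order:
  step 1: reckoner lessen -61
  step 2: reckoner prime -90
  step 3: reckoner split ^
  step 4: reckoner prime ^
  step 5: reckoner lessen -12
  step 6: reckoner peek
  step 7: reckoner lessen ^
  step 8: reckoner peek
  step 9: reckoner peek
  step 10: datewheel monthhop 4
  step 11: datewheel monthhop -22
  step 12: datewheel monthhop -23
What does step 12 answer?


Answer: 1809-01-05

Derivation:
> reckoner lessen x=-61
  61
> reckoner prime x=-90
  -90
> reckoner split x=^
  1
> reckoner prime x=^
  1
> reckoner lessen x=-12
  13
> reckoner peek
  13
> reckoner lessen x=^
  0
> reckoner peek
  0
> reckoner peek
  0
> datewheel monthhop n=4
  1812-10-05
> datewheel monthhop n=-22
  1810-12-05
> datewheel monthhop n=-23
  1809-01-05


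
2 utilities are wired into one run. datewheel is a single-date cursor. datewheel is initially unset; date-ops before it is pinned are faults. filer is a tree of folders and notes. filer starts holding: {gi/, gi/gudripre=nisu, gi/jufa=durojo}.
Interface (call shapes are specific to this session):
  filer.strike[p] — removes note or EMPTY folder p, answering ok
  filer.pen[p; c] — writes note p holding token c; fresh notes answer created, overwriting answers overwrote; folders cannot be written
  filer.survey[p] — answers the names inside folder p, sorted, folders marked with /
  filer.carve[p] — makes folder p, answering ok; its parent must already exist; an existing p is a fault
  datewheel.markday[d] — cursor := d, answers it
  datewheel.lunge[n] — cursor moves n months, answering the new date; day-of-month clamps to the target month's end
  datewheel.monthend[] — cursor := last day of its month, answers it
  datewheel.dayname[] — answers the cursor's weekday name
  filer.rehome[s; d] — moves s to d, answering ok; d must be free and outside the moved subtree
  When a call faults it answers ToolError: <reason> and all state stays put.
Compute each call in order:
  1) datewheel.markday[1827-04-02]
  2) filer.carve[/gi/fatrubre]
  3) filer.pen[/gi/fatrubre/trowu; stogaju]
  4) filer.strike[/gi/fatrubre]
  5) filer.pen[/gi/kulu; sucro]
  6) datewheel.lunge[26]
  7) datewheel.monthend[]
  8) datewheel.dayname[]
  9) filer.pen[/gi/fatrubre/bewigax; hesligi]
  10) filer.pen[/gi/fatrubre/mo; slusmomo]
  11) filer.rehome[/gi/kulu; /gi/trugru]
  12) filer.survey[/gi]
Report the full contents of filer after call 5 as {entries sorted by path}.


Answer: {gi/, gi/fatrubre/, gi/fatrubre/trowu=stogaju, gi/gudripre=nisu, gi/jufa=durojo, gi/kulu=sucro}

Derivation:
Now I run markday using d: 1827-04-02, — result: 1827-04-02.
I try carve using p: /gi/fatrubre, → ok.
Calling pen using p: /gi/fatrubre/trowu, c: stogaju, yielding created.
Next I call strike using p: /gi/fatrubre, and see ToolError: not empty.
I invoke pen using p: /gi/kulu, c: sucro, which returns created.
I call lunge using n: 26, and see 1829-06-02.
I use monthend: 1829-06-30.
I try dayname, and see Tuesday.
Then pen using p: /gi/fatrubre/bewigax, c: hesligi, giving created.
Now I run pen using p: /gi/fatrubre/mo, c: slusmomo, and observe created.
I call rehome using s: /gi/kulu, d: /gi/trugru, giving ok.
I try survey using p: /gi, which returns [fatrubre/, gudripre, jufa, trugru].


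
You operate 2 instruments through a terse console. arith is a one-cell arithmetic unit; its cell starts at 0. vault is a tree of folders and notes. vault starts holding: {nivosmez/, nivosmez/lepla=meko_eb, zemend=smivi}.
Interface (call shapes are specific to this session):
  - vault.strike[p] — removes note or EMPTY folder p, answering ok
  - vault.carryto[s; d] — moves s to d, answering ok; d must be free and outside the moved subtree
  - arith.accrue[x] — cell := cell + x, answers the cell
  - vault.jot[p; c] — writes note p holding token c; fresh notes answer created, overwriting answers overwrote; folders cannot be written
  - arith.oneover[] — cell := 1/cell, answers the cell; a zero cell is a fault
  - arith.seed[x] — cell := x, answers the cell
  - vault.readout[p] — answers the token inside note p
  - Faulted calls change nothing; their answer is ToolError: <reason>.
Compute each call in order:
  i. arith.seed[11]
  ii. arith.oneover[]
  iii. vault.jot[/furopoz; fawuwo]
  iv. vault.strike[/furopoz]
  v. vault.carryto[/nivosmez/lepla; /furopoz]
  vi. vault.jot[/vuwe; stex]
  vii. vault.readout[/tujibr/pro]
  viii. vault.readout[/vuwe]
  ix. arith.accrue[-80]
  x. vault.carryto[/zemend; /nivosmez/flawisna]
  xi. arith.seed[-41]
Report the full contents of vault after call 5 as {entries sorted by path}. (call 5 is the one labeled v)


Answer: {furopoz=meko_eb, nivosmez/, zemend=smivi}

Derivation:
>> seed(x=11)
<< 11
>> oneover()
<< 1/11
>> jot(p=/furopoz, c=fawuwo)
<< created
>> strike(p=/furopoz)
<< ok
>> carryto(s=/nivosmez/lepla, d=/furopoz)
<< ok
>> jot(p=/vuwe, c=stex)
<< created
>> readout(p=/tujibr/pro)
<< ToolError: not found
>> readout(p=/vuwe)
<< stex
>> accrue(x=-80)
<< -879/11
>> carryto(s=/zemend, d=/nivosmez/flawisna)
<< ok
>> seed(x=-41)
<< -41


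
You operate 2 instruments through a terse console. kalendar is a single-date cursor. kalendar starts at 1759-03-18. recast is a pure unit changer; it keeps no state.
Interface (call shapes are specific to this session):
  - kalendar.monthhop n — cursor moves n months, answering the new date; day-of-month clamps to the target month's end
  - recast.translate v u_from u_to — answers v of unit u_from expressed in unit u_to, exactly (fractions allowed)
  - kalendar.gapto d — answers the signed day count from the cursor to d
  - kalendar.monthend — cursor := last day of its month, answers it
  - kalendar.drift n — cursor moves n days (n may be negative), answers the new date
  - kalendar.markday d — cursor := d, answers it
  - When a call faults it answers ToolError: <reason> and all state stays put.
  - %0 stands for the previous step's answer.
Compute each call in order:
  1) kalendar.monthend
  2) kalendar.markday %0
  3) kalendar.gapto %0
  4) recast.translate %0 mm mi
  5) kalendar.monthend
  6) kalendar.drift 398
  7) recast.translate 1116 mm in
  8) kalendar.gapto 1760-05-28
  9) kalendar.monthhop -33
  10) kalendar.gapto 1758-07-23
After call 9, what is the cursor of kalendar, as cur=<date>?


Answer: cur=1757-08-02

Derivation:
% monthend
:: 1759-03-31
% markday d=%0
:: 1759-03-31
% gapto d=%0
:: 0
% translate v=%0 u_from=mm u_to=mi
:: 0
% monthend
:: 1759-03-31
% drift n=398
:: 1760-05-02
% translate v=1116 u_from=mm u_to=in
:: 5580/127
% gapto d=1760-05-28
:: 26
% monthhop n=-33
:: 1757-08-02
% gapto d=1758-07-23
:: 355


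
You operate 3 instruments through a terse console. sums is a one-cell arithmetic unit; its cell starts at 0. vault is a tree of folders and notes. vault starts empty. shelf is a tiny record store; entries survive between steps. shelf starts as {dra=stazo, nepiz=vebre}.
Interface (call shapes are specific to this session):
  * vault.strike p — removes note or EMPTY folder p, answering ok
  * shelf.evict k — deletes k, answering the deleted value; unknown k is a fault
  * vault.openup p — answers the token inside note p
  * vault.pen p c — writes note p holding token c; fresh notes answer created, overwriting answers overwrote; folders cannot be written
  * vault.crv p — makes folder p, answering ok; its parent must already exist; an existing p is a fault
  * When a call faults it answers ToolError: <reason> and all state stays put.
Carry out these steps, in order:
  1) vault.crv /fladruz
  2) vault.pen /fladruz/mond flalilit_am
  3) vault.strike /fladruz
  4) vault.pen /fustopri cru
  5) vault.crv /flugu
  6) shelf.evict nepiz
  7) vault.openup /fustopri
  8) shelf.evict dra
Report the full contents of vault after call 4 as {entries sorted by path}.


Answer: {fladruz/, fladruz/mond=flalilit_am, fustopri=cru}

Derivation:
CALL vault.crv[/fladruz]
RET  ok
CALL vault.pen[/fladruz/mond; flalilit_am]
RET  created
CALL vault.strike[/fladruz]
RET  ToolError: not empty
CALL vault.pen[/fustopri; cru]
RET  created
CALL vault.crv[/flugu]
RET  ok
CALL shelf.evict[nepiz]
RET  vebre
CALL vault.openup[/fustopri]
RET  cru
CALL shelf.evict[dra]
RET  stazo


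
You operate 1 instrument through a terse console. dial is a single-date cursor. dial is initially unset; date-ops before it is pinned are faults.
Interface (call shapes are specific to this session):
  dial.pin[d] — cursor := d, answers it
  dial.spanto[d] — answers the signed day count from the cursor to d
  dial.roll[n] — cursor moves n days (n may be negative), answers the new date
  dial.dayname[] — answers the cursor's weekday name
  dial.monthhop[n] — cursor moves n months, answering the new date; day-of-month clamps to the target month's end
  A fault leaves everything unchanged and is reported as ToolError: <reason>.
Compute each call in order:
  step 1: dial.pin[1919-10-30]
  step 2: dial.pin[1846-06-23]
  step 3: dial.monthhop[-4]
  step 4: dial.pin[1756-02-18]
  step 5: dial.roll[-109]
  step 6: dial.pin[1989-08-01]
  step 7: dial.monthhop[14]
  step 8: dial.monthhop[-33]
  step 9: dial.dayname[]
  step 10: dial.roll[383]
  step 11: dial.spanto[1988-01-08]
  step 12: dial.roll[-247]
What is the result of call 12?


Answer: 1988-05-16

Derivation:
CALL pin[d=1919-10-30]
RET  1919-10-30
CALL pin[d=1846-06-23]
RET  1846-06-23
CALL monthhop[n=-4]
RET  1846-02-23
CALL pin[d=1756-02-18]
RET  1756-02-18
CALL roll[n=-109]
RET  1755-11-01
CALL pin[d=1989-08-01]
RET  1989-08-01
CALL monthhop[n=14]
RET  1990-10-01
CALL monthhop[n=-33]
RET  1988-01-01
CALL dayname[]
RET  Friday
CALL roll[n=383]
RET  1989-01-18
CALL spanto[d=1988-01-08]
RET  -376
CALL roll[n=-247]
RET  1988-05-16
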